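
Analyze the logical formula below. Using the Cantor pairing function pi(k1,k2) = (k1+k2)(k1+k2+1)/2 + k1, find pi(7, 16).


k1 + k2 = 23
(k1+k2)(k1+k2+1)/2 = 23 * 24 / 2 = 276
pi = 276 + 7 = 283

283


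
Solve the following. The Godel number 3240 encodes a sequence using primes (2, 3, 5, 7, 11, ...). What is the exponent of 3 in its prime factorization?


Factorize 3240 by dividing by 3 repeatedly.
Division steps: 3 divides 3240 exactly 4 time(s).
Exponent of 3 = 4

4


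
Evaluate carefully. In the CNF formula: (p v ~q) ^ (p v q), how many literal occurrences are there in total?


Counting literals in each clause:
Clause 1: 2 literal(s)
Clause 2: 2 literal(s)
Total = 4

4


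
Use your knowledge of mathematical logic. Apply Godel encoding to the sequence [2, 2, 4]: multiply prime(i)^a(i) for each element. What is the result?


Encode each element as an exponent of the corresponding prime:
  2^2 = 4
  3^2 = 9
  5^4 = 625
Product = 4 * 9 * 625 = 22500

22500


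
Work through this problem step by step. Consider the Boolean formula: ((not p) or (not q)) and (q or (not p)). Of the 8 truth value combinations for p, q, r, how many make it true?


Evaluate all 8 assignments for p, q, r:
p=0, q=0, r=0: 1
p=0, q=0, r=1: 1
p=0, q=1, r=0: 1
p=0, q=1, r=1: 1
p=1, q=0, r=0: 0
p=1, q=0, r=1: 0
p=1, q=1, r=0: 0
p=1, q=1, r=1: 0
Satisfying count = 4

4


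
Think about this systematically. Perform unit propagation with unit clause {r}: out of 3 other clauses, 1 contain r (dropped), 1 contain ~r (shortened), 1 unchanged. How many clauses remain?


Satisfied (removed): 1
Shortened (remain): 1
Unchanged (remain): 1
Remaining = 1 + 1 = 2

2


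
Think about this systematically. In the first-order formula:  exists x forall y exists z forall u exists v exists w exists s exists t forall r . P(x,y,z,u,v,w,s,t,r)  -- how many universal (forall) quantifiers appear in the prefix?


Quantifier prefix: exists x forall y exists z forall u exists v exists w exists s exists t forall r
Mark each quantifier type:
  E U E U E E E E U
Universal count = 3, Existential count = 6
Asked for universal (forall) quantifiers: 3

3


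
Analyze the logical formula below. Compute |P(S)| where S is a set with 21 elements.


The power set of a set with n elements has 2^n elements.
|P(S)| = 2^21 = 2097152

2097152


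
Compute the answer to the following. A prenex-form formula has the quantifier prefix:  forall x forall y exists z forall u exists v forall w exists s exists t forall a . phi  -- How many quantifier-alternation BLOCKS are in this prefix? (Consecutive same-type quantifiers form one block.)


Quantifier-type sequence: A A E A E A E E A  (A=forall, E=exists)
Group into maximal same-type runs:
  Ax2 | Ex1 | Ax1 | Ex1 | Ax1 | Ex2 | Ax1
Number of blocks = 7

7


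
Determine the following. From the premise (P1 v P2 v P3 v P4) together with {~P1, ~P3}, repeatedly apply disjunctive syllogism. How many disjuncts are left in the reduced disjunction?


Original disjuncts (4): P1, P2, P3, P4
Negated (eliminate): ~P1, ~P3
Remaining disjuncts: P2, P4
Count = 4 - 2 = 2

2


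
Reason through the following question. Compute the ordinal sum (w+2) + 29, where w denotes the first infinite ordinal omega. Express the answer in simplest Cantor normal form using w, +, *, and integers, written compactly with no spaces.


Compute (w+2) + 29.
Ordinal + is associative but NOT commutative; for finite n>0, n + w = w but w + n stays w+n.
By associativity: (w+2) + 29 = w + (2+29) = w+31.
Result = w+31

w+31


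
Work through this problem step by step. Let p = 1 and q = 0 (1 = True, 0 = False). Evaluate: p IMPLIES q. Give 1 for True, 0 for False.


p = 1, q = 0
Operation: p IMPLIES q
Evaluate: 1 IMPLIES 0 = 0

0


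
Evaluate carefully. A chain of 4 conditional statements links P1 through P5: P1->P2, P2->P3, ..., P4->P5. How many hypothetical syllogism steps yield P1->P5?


With 4 implications in a chain connecting 5 propositions:
P1->P2, P2->P3, ..., P4->P5
Steps needed = (number of implications) - 1 = 4 - 1 = 3

3


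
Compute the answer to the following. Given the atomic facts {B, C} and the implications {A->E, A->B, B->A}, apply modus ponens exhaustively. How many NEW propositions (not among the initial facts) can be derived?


Initial facts: {B, C}
Apply modus ponens to closure:
  B and B->A  =>  A
  A and A->E  =>  E
Final known: {A, B, C, E}
New propositions: {A, E}
Count = 2

2


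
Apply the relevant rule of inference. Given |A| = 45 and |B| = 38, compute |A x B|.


The Cartesian product A x B contains all ordered pairs (a, b).
|A x B| = |A| * |B| = 45 * 38 = 1710

1710


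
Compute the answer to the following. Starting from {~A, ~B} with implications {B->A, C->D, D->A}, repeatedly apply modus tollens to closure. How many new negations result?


Initial negated facts: {~A, ~B}
Apply modus tollens to closure:
  ~A and D->A  =>  ~D
  ~D and C->D  =>  ~C
Final negated: {~A, ~B, ~C, ~D}
New negations: {~C, ~D}
Count = 2

2


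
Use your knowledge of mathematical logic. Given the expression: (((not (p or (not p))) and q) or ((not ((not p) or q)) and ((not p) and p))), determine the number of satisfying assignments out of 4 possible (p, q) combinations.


Check all 4 assignments:
p=0, q=0: 0
p=0, q=1: 0
p=1, q=0: 0
p=1, q=1: 0
Count of True = 0

0


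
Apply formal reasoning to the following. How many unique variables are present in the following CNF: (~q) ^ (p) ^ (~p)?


Identify each variable that appears in the formula.
Variables found: p, q
Count = 2

2


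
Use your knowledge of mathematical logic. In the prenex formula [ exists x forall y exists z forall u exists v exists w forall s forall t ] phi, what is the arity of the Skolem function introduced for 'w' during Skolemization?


Quantifier prefix: exists x forall y exists z forall u exists v exists w forall s forall t
'w' is existentially quantified at position 6.
Universal variables preceding it: y, u
Skolem function arity = 2

2


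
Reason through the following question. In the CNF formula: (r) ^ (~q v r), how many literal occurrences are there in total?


Counting literals in each clause:
Clause 1: 1 literal(s)
Clause 2: 2 literal(s)
Total = 3

3


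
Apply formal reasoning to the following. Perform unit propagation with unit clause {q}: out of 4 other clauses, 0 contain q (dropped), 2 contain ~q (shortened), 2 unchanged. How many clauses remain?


Satisfied (removed): 0
Shortened (remain): 2
Unchanged (remain): 2
Remaining = 2 + 2 = 4

4


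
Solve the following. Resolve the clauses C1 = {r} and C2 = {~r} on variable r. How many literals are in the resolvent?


Remove r from C1 and ~r from C2.
C1 remainder: {}
C2 remainder: {}
Union (resolvent): {} (empty clause)
Resolvent has 0 literal(s).

0


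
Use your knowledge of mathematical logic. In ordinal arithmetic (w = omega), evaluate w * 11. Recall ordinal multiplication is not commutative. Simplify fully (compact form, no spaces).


Compute w * 11.
Ordinal * is associative and left-distributive over +, but NOT commutative; for finite n>1, n*w = w but w*n stays w*n.
w * 11 means 11 copies of w concatenated: w*11.
Result = w*11

w*11


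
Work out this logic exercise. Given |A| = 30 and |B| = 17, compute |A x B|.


The Cartesian product A x B contains all ordered pairs (a, b).
|A x B| = |A| * |B| = 30 * 17 = 510

510


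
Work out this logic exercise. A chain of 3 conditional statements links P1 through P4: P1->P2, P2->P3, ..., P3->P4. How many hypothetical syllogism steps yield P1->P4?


With 3 implications in a chain connecting 4 propositions:
P1->P2, P2->P3, ..., P3->P4
Steps needed = (number of implications) - 1 = 3 - 1 = 2

2


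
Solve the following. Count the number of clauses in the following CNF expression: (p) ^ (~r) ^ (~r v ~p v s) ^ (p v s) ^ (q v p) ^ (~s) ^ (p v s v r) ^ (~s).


A CNF formula is a conjunction of clauses.
Clauses are separated by ^.
Counting the conjuncts: 8 clauses.

8


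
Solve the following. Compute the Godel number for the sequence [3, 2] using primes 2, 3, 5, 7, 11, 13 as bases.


Encode each element as an exponent of the corresponding prime:
  2^3 = 8
  3^2 = 9
Product = 8 * 9 = 72

72


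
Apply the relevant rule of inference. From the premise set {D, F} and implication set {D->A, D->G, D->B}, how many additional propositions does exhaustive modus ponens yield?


Initial facts: {D, F}
Apply modus ponens to closure:
  D and D->A  =>  A
  D and D->G  =>  G
  D and D->B  =>  B
Final known: {A, B, D, F, G}
New propositions: {A, B, G}
Count = 3

3


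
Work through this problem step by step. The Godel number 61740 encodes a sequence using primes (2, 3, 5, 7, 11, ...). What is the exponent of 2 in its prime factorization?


Factorize 61740 by dividing by 2 repeatedly.
Division steps: 2 divides 61740 exactly 2 time(s).
Exponent of 2 = 2

2


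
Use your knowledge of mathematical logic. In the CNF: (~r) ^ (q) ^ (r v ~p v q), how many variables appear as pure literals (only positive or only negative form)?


Check each variable for pure literal status:
p: pure negative
q: pure positive
r: mixed (not pure)
Pure literal count = 2

2


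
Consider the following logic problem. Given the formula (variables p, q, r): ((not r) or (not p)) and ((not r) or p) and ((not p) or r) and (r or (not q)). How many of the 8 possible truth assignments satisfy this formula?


Evaluate all 8 assignments for p, q, r:
p=0, q=0, r=0: 1
p=0, q=0, r=1: 0
p=0, q=1, r=0: 0
p=0, q=1, r=1: 0
p=1, q=0, r=0: 0
p=1, q=0, r=1: 0
p=1, q=1, r=0: 0
p=1, q=1, r=1: 0
Satisfying count = 1

1


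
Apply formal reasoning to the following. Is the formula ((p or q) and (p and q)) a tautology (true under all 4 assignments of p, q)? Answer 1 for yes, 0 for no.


Check all 4 assignments:
p=0, q=0: 0
p=0, q=1: 0
p=1, q=0: 0
p=1, q=1: 1
Satisfying count = 1/4.
Tautology iff count = 4: no.

0


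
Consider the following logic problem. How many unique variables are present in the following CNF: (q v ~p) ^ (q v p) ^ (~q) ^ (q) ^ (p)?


Identify each variable that appears in the formula.
Variables found: p, q
Count = 2

2


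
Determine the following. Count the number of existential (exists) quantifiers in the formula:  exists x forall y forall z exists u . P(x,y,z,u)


Quantifier prefix: exists x forall y forall z exists u
Mark each quantifier type:
  E U U E
Universal count = 2, Existential count = 2
Asked for existential (exists) quantifiers: 2

2


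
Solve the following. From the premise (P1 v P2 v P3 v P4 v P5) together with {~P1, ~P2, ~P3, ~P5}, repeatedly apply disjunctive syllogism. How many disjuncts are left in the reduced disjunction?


Original disjuncts (5): P1, P2, P3, P4, P5
Negated (eliminate): ~P1, ~P2, ~P3, ~P5
Remaining disjuncts: P4
Count = 5 - 4 = 1

1


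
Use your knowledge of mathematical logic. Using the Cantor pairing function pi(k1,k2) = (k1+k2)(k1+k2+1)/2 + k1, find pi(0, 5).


k1 + k2 = 5
(k1+k2)(k1+k2+1)/2 = 5 * 6 / 2 = 15
pi = 15 + 0 = 15

15


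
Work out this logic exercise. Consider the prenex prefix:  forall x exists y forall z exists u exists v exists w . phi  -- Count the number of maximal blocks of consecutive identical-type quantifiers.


Quantifier-type sequence: A E A E E E  (A=forall, E=exists)
Group into maximal same-type runs:
  Ax1 | Ex1 | Ax1 | Ex3
Number of blocks = 4

4


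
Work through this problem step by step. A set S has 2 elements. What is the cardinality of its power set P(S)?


The power set of a set with n elements has 2^n elements.
|P(S)| = 2^2 = 4

4


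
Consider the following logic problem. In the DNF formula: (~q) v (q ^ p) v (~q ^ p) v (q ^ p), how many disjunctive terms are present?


A DNF formula is a disjunction of terms (conjunctions).
Terms are separated by v.
Counting the disjuncts: 4 terms.

4


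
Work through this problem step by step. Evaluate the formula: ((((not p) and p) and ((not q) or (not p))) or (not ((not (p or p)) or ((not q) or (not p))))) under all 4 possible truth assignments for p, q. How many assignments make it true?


Check all 4 assignments:
p=0, q=0: 0
p=0, q=1: 0
p=1, q=0: 0
p=1, q=1: 1
Count of True = 1

1


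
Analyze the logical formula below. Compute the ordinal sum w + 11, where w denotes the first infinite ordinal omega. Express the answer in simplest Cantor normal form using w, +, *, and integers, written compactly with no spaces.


Compute w + 11.
Ordinal + is associative but NOT commutative; for finite n>0, n + w = w but w + n stays w+n.
w + 11 is already in normal form (a successor ordinal beyond w).
Result = w+11

w+11


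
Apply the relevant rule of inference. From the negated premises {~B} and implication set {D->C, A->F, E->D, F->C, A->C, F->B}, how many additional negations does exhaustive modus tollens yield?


Initial negated facts: {~B}
Apply modus tollens to closure:
  ~B and F->B  =>  ~F
  ~F and A->F  =>  ~A
Final negated: {~A, ~B, ~F}
New negations: {~A, ~F}
Count = 2

2


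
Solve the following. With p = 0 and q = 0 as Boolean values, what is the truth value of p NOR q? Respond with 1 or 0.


p = 0, q = 0
Operation: p NOR q
Evaluate: 0 NOR 0 = 1

1


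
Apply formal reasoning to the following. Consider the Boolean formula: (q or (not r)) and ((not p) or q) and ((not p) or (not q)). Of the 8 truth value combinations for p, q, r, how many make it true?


Evaluate all 8 assignments for p, q, r:
p=0, q=0, r=0: 1
p=0, q=0, r=1: 0
p=0, q=1, r=0: 1
p=0, q=1, r=1: 1
p=1, q=0, r=0: 0
p=1, q=0, r=1: 0
p=1, q=1, r=0: 0
p=1, q=1, r=1: 0
Satisfying count = 3

3


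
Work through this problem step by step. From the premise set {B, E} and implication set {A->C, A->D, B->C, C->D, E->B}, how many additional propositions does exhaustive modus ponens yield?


Initial facts: {B, E}
Apply modus ponens to closure:
  B and B->C  =>  C
  C and C->D  =>  D
Final known: {B, C, D, E}
New propositions: {C, D}
Count = 2

2


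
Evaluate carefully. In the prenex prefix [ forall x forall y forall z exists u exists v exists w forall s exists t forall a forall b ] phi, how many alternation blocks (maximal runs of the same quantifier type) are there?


Quantifier-type sequence: A A A E E E A E A A  (A=forall, E=exists)
Group into maximal same-type runs:
  Ax3 | Ex3 | Ax1 | Ex1 | Ax2
Number of blocks = 5

5


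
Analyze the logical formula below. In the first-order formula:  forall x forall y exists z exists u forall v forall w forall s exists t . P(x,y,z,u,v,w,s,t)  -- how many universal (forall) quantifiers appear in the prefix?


Quantifier prefix: forall x forall y exists z exists u forall v forall w forall s exists t
Mark each quantifier type:
  U U E E U U U E
Universal count = 5, Existential count = 3
Asked for universal (forall) quantifiers: 5

5


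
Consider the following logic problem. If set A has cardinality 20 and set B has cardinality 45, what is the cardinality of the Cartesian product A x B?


The Cartesian product A x B contains all ordered pairs (a, b).
|A x B| = |A| * |B| = 20 * 45 = 900

900


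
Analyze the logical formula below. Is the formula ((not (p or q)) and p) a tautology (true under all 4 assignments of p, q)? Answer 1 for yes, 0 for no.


Check all 4 assignments:
p=0, q=0: 0
p=0, q=1: 0
p=1, q=0: 0
p=1, q=1: 0
Satisfying count = 0/4.
Tautology iff count = 4: no.

0


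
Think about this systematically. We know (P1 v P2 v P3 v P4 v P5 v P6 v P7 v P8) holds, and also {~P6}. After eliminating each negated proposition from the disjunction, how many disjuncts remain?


Original disjuncts (8): P1, P2, P3, P4, P5, P6, P7, P8
Negated (eliminate): ~P6
Remaining disjuncts: P1, P2, P3, P4, P5, P7, P8
Count = 8 - 1 = 7

7


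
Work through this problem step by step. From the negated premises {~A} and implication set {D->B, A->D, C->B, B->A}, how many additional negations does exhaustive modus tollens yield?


Initial negated facts: {~A}
Apply modus tollens to closure:
  ~A and B->A  =>  ~B
  ~B and D->B  =>  ~D
  ~B and C->B  =>  ~C
Final negated: {~A, ~B, ~C, ~D}
New negations: {~B, ~C, ~D}
Count = 3

3


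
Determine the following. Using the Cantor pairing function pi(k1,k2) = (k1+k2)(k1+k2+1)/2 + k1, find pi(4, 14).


k1 + k2 = 18
(k1+k2)(k1+k2+1)/2 = 18 * 19 / 2 = 171
pi = 171 + 4 = 175

175


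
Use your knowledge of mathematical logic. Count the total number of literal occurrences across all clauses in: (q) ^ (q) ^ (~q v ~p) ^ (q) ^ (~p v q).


Counting literals in each clause:
Clause 1: 1 literal(s)
Clause 2: 1 literal(s)
Clause 3: 2 literal(s)
Clause 4: 1 literal(s)
Clause 5: 2 literal(s)
Total = 7

7


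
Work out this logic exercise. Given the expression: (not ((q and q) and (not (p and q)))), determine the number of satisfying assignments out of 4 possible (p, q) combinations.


Check all 4 assignments:
p=0, q=0: 1
p=0, q=1: 0
p=1, q=0: 1
p=1, q=1: 1
Count of True = 3

3


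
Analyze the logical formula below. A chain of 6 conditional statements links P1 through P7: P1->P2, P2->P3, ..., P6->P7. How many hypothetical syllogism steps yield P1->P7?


With 6 implications in a chain connecting 7 propositions:
P1->P2, P2->P3, ..., P6->P7
Steps needed = (number of implications) - 1 = 6 - 1 = 5

5


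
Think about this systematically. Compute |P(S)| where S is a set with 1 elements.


The power set of a set with n elements has 2^n elements.
|P(S)| = 2^1 = 2

2


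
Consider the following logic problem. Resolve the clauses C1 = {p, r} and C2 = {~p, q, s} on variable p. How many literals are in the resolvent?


Remove p from C1 and ~p from C2.
C1 remainder: {r}
C2 remainder: {q, s}
Union (resolvent): {q, r, s}
Resolvent has 3 literal(s).

3


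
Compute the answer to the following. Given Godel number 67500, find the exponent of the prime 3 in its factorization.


Factorize 67500 by dividing by 3 repeatedly.
Division steps: 3 divides 67500 exactly 3 time(s).
Exponent of 3 = 3

3


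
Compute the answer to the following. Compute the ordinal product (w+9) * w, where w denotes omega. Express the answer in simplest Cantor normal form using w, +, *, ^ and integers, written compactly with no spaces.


Compute (w+9) * w.
Ordinal * is associative and left-distributive over +, but NOT commutative; for finite n>1, n*w = w but w*n stays w*n.
(w+9) * w = sup{(w+9)*k : k<w} = sup{w*k+9} = w^2 (the +9 tail is absorbed in the limit).
Result = w^2

w^2


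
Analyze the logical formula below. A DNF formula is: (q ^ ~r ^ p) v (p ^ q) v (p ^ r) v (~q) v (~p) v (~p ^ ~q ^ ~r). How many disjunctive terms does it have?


A DNF formula is a disjunction of terms (conjunctions).
Terms are separated by v.
Counting the disjuncts: 6 terms.

6


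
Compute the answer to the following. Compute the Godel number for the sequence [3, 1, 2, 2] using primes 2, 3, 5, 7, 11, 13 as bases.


Encode each element as an exponent of the corresponding prime:
  2^3 = 8
  3^1 = 3
  5^2 = 25
  7^2 = 49
Product = 8 * 3 * 25 * 49 = 29400

29400


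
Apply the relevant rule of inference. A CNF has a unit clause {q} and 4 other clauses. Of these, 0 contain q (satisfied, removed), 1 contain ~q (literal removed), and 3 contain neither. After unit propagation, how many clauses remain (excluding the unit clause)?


Satisfied (removed): 0
Shortened (remain): 1
Unchanged (remain): 3
Remaining = 1 + 3 = 4

4


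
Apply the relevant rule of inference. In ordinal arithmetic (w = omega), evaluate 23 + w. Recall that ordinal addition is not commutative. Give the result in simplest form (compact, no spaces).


Compute 23 + w.
Ordinal + is associative but NOT commutative; for finite n>0, n + w = w but w + n stays w+n.
Any finite left addend is absorbed by w on the right: 23 + w = w.
Result = w

w


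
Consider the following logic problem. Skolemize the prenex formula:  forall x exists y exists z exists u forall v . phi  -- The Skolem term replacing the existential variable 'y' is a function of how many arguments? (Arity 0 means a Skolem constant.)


Quantifier prefix: forall x exists y exists z exists u forall v
'y' is existentially quantified at position 2.
Universal variables preceding it: x
Skolem function arity = 1

1


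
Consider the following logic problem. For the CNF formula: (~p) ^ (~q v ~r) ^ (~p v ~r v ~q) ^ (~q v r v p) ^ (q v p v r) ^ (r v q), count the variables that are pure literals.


Check each variable for pure literal status:
p: mixed (not pure)
q: mixed (not pure)
r: mixed (not pure)
Pure literal count = 0

0


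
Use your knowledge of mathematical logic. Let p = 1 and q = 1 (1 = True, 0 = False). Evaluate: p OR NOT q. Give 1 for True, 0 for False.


p = 1, q = 1
Operation: p OR NOT q
Evaluate: 1 OR NOT 1 = 1

1


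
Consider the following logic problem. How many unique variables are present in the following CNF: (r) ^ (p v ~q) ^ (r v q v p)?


Identify each variable that appears in the formula.
Variables found: p, q, r
Count = 3

3


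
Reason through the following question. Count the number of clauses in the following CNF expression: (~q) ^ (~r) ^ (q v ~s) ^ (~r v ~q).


A CNF formula is a conjunction of clauses.
Clauses are separated by ^.
Counting the conjuncts: 4 clauses.

4


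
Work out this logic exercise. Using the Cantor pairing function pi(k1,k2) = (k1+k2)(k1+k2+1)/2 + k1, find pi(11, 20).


k1 + k2 = 31
(k1+k2)(k1+k2+1)/2 = 31 * 32 / 2 = 496
pi = 496 + 11 = 507

507


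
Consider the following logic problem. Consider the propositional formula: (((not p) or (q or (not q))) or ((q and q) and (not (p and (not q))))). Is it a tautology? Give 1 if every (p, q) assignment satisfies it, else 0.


Check all 4 assignments:
p=0, q=0: 1
p=0, q=1: 1
p=1, q=0: 1
p=1, q=1: 1
Satisfying count = 4/4.
Tautology iff count = 4: yes.

1


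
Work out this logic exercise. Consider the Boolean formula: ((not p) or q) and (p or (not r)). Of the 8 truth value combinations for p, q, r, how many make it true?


Evaluate all 8 assignments for p, q, r:
p=0, q=0, r=0: 1
p=0, q=0, r=1: 0
p=0, q=1, r=0: 1
p=0, q=1, r=1: 0
p=1, q=0, r=0: 0
p=1, q=0, r=1: 0
p=1, q=1, r=0: 1
p=1, q=1, r=1: 1
Satisfying count = 4

4


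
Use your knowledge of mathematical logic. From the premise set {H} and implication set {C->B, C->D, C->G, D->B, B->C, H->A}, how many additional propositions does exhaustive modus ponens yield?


Initial facts: {H}
Apply modus ponens to closure:
  H and H->A  =>  A
Final known: {A, H}
New propositions: {A}
Count = 1

1


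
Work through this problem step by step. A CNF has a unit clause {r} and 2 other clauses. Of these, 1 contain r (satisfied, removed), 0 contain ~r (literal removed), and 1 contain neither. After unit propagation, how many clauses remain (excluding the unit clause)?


Satisfied (removed): 1
Shortened (remain): 0
Unchanged (remain): 1
Remaining = 0 + 1 = 1

1


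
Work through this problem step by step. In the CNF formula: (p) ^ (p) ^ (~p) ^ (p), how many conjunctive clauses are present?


A CNF formula is a conjunction of clauses.
Clauses are separated by ^.
Counting the conjuncts: 4 clauses.

4


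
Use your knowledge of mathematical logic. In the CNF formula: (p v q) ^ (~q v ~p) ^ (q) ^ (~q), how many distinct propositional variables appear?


Identify each variable that appears in the formula.
Variables found: p, q
Count = 2

2


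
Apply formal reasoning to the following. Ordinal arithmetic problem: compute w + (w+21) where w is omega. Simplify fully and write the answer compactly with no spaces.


Compute w + (w+21).
Ordinal + is associative but NOT commutative; for finite n>0, n + w = w but w + n stays w+n.
w + (w+21) = (w+w) + 21 = w*2+21.
Result = w*2+21

w*2+21


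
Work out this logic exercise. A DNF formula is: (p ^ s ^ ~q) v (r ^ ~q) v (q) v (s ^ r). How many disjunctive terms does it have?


A DNF formula is a disjunction of terms (conjunctions).
Terms are separated by v.
Counting the disjuncts: 4 terms.

4


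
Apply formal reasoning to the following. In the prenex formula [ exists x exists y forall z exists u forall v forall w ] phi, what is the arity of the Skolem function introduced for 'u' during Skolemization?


Quantifier prefix: exists x exists y forall z exists u forall v forall w
'u' is existentially quantified at position 4.
Universal variables preceding it: z
Skolem function arity = 1

1


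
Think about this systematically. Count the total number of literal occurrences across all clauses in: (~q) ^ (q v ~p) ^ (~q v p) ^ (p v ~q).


Counting literals in each clause:
Clause 1: 1 literal(s)
Clause 2: 2 literal(s)
Clause 3: 2 literal(s)
Clause 4: 2 literal(s)
Total = 7

7


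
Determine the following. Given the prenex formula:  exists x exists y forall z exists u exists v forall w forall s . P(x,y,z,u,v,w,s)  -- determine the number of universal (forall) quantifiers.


Quantifier prefix: exists x exists y forall z exists u exists v forall w forall s
Mark each quantifier type:
  E E U E E U U
Universal count = 3, Existential count = 4
Asked for universal (forall) quantifiers: 3

3


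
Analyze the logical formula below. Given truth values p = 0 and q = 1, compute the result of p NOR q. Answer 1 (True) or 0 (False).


p = 0, q = 1
Operation: p NOR q
Evaluate: 0 NOR 1 = 0

0


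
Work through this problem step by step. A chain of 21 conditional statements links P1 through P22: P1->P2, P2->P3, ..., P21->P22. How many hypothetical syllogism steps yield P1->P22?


With 21 implications in a chain connecting 22 propositions:
P1->P2, P2->P3, ..., P21->P22
Steps needed = (number of implications) - 1 = 21 - 1 = 20

20


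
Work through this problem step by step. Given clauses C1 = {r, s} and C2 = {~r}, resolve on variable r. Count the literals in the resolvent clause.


Remove r from C1 and ~r from C2.
C1 remainder: {s}
C2 remainder: {}
Union (resolvent): {s}
Resolvent has 1 literal(s).

1


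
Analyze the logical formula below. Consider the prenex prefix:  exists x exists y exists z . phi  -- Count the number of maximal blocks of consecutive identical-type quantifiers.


Quantifier-type sequence: E E E  (A=forall, E=exists)
Group into maximal same-type runs:
  Ex3
Number of blocks = 1

1


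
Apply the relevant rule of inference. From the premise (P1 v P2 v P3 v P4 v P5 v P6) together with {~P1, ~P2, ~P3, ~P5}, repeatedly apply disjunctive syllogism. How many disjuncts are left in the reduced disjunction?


Original disjuncts (6): P1, P2, P3, P4, P5, P6
Negated (eliminate): ~P1, ~P2, ~P3, ~P5
Remaining disjuncts: P4, P6
Count = 6 - 4 = 2

2


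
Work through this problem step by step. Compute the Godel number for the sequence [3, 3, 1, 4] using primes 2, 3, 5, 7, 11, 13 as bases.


Encode each element as an exponent of the corresponding prime:
  2^3 = 8
  3^3 = 27
  5^1 = 5
  7^4 = 2401
Product = 8 * 27 * 5 * 2401 = 2593080

2593080


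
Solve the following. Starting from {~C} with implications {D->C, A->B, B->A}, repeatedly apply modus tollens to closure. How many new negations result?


Initial negated facts: {~C}
Apply modus tollens to closure:
  ~C and D->C  =>  ~D
Final negated: {~C, ~D}
New negations: {~D}
Count = 1

1


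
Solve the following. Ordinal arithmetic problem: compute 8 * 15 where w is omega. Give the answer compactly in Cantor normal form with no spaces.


Compute 8 * 15.
Ordinal * is associative and left-distributive over +, but NOT commutative; for finite n>1, n*w = w but w*n stays w*n.
Both finite; ordinal * agrees with natural *: 8 * 15 = 120.
Result = 120

120


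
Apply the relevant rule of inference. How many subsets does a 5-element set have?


The power set of a set with n elements has 2^n elements.
|P(S)| = 2^5 = 32

32


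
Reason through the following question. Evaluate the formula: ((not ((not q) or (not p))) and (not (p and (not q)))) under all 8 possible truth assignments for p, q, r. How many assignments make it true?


Check all 8 assignments:
p=0, q=0, r=0: 0
p=0, q=0, r=1: 0
p=0, q=1, r=0: 0
p=0, q=1, r=1: 0
p=1, q=0, r=0: 0
p=1, q=0, r=1: 0
p=1, q=1, r=0: 1
p=1, q=1, r=1: 1
Count of True = 2

2


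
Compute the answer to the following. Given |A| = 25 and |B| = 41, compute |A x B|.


The Cartesian product A x B contains all ordered pairs (a, b).
|A x B| = |A| * |B| = 25 * 41 = 1025

1025


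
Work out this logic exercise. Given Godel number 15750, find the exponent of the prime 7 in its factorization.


Factorize 15750 by dividing by 7 repeatedly.
Division steps: 7 divides 15750 exactly 1 time(s).
Exponent of 7 = 1

1


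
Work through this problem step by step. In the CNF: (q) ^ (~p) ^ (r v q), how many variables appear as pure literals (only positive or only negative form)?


Check each variable for pure literal status:
p: pure negative
q: pure positive
r: pure positive
Pure literal count = 3

3


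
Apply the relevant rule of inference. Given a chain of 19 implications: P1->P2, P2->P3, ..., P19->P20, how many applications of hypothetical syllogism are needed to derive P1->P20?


With 19 implications in a chain connecting 20 propositions:
P1->P2, P2->P3, ..., P19->P20
Steps needed = (number of implications) - 1 = 19 - 1 = 18

18


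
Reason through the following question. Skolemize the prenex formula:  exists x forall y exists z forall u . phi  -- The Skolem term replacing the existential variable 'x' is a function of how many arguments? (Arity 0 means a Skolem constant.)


Quantifier prefix: exists x forall y exists z forall u
'x' is existentially quantified at position 1.
No universal quantifiers precede it.
Skolem function arity = 0 (a Skolem constant)

0


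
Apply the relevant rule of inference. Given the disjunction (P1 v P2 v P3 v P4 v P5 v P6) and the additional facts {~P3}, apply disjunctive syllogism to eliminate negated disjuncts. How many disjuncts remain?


Original disjuncts (6): P1, P2, P3, P4, P5, P6
Negated (eliminate): ~P3
Remaining disjuncts: P1, P2, P4, P5, P6
Count = 6 - 1 = 5

5


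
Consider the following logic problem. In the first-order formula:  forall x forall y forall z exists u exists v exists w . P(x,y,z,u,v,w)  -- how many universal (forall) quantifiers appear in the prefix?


Quantifier prefix: forall x forall y forall z exists u exists v exists w
Mark each quantifier type:
  U U U E E E
Universal count = 3, Existential count = 3
Asked for universal (forall) quantifiers: 3

3


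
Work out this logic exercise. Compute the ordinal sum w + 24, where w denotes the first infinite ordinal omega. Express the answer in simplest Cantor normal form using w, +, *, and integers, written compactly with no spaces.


Compute w + 24.
Ordinal + is associative but NOT commutative; for finite n>0, n + w = w but w + n stays w+n.
w + 24 is already in normal form (a successor ordinal beyond w).
Result = w+24

w+24


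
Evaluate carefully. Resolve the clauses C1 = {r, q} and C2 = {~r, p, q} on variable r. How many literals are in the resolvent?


Remove r from C1 and ~r from C2.
C1 remainder: {q}
C2 remainder: {p, q}
Union (resolvent): {p, q}
Resolvent has 2 literal(s).

2


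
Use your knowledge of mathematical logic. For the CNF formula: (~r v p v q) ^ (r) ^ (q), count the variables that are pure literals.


Check each variable for pure literal status:
p: pure positive
q: pure positive
r: mixed (not pure)
Pure literal count = 2

2


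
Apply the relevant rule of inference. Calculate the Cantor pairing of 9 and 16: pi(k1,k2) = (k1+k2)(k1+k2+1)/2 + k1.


k1 + k2 = 25
(k1+k2)(k1+k2+1)/2 = 25 * 26 / 2 = 325
pi = 325 + 9 = 334

334


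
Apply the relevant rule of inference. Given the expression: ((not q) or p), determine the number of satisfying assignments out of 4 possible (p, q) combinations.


Check all 4 assignments:
p=0, q=0: 1
p=0, q=1: 0
p=1, q=0: 1
p=1, q=1: 1
Count of True = 3

3


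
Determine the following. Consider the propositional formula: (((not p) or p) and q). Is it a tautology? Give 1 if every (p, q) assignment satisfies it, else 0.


Check all 4 assignments:
p=0, q=0: 0
p=0, q=1: 1
p=1, q=0: 0
p=1, q=1: 1
Satisfying count = 2/4.
Tautology iff count = 4: no.

0


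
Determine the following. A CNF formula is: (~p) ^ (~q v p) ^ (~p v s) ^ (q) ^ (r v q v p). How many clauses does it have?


A CNF formula is a conjunction of clauses.
Clauses are separated by ^.
Counting the conjuncts: 5 clauses.

5


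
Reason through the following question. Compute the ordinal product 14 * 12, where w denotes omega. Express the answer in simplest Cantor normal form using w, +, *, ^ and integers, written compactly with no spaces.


Compute 14 * 12.
Ordinal * is associative and left-distributive over +, but NOT commutative; for finite n>1, n*w = w but w*n stays w*n.
Both finite; ordinal * agrees with natural *: 14 * 12 = 168.
Result = 168

168


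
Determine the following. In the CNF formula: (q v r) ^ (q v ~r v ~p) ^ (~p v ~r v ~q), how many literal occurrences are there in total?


Counting literals in each clause:
Clause 1: 2 literal(s)
Clause 2: 3 literal(s)
Clause 3: 3 literal(s)
Total = 8

8


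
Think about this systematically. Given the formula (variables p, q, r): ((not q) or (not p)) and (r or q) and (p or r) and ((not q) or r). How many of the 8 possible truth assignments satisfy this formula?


Evaluate all 8 assignments for p, q, r:
p=0, q=0, r=0: 0
p=0, q=0, r=1: 1
p=0, q=1, r=0: 0
p=0, q=1, r=1: 1
p=1, q=0, r=0: 0
p=1, q=0, r=1: 1
p=1, q=1, r=0: 0
p=1, q=1, r=1: 0
Satisfying count = 3

3


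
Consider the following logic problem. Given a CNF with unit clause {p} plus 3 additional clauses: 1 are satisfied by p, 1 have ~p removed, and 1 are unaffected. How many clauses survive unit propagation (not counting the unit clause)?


Satisfied (removed): 1
Shortened (remain): 1
Unchanged (remain): 1
Remaining = 1 + 1 = 2

2


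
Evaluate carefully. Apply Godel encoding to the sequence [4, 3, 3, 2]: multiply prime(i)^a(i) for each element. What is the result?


Encode each element as an exponent of the corresponding prime:
  2^4 = 16
  3^3 = 27
  5^3 = 125
  7^2 = 49
Product = 16 * 27 * 125 * 49 = 2646000

2646000


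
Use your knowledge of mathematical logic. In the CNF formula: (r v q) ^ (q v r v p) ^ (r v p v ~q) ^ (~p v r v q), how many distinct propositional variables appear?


Identify each variable that appears in the formula.
Variables found: p, q, r
Count = 3

3


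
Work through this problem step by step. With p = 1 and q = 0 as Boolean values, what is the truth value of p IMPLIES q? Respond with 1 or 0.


p = 1, q = 0
Operation: p IMPLIES q
Evaluate: 1 IMPLIES 0 = 0

0


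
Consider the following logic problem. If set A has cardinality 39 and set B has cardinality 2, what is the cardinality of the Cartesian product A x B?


The Cartesian product A x B contains all ordered pairs (a, b).
|A x B| = |A| * |B| = 39 * 2 = 78

78


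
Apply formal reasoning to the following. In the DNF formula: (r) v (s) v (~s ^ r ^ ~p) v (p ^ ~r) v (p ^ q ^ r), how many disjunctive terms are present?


A DNF formula is a disjunction of terms (conjunctions).
Terms are separated by v.
Counting the disjuncts: 5 terms.

5


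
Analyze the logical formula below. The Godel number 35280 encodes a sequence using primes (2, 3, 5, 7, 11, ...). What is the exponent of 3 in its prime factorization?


Factorize 35280 by dividing by 3 repeatedly.
Division steps: 3 divides 35280 exactly 2 time(s).
Exponent of 3 = 2

2


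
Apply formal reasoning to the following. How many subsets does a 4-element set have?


The power set of a set with n elements has 2^n elements.
|P(S)| = 2^4 = 16

16


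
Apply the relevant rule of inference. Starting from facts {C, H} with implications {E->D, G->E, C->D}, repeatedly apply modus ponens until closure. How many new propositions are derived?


Initial facts: {C, H}
Apply modus ponens to closure:
  C and C->D  =>  D
Final known: {C, D, H}
New propositions: {D}
Count = 1

1


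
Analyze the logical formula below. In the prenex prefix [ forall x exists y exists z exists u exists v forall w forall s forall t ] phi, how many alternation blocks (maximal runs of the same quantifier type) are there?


Quantifier-type sequence: A E E E E A A A  (A=forall, E=exists)
Group into maximal same-type runs:
  Ax1 | Ex4 | Ax3
Number of blocks = 3

3


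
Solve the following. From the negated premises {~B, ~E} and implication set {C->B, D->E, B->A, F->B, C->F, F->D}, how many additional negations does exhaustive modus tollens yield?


Initial negated facts: {~B, ~E}
Apply modus tollens to closure:
  ~B and C->B  =>  ~C
  ~E and D->E  =>  ~D
  ~B and F->B  =>  ~F
Final negated: {~B, ~C, ~D, ~E, ~F}
New negations: {~C, ~D, ~F}
Count = 3

3


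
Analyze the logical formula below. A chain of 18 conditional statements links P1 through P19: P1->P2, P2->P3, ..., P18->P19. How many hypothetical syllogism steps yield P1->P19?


With 18 implications in a chain connecting 19 propositions:
P1->P2, P2->P3, ..., P18->P19
Steps needed = (number of implications) - 1 = 18 - 1 = 17

17


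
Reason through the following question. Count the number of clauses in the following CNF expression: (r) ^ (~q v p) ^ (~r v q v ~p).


A CNF formula is a conjunction of clauses.
Clauses are separated by ^.
Counting the conjuncts: 3 clauses.

3


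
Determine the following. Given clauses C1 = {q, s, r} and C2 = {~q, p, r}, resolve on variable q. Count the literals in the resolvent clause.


Remove q from C1 and ~q from C2.
C1 remainder: {s, r}
C2 remainder: {p, r}
Union (resolvent): {p, r, s}
Resolvent has 3 literal(s).

3


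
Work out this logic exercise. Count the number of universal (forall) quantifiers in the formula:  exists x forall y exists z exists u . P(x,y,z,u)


Quantifier prefix: exists x forall y exists z exists u
Mark each quantifier type:
  E U E E
Universal count = 1, Existential count = 3
Asked for universal (forall) quantifiers: 1

1


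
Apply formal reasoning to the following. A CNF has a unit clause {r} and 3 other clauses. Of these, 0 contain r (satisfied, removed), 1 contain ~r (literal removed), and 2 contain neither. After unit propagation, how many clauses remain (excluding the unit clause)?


Satisfied (removed): 0
Shortened (remain): 1
Unchanged (remain): 2
Remaining = 1 + 2 = 3

3


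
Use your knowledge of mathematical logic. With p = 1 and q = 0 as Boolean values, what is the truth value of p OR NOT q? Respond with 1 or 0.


p = 1, q = 0
Operation: p OR NOT q
Evaluate: 1 OR NOT 0 = 1

1


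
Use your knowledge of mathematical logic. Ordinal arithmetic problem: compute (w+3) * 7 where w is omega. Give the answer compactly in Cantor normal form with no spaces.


Compute (w+3) * 7.
Ordinal * is associative and left-distributive over +, but NOT commutative; for finite n>1, n*w = w but w*n stays w*n.
(w+3) * 7 = (w+3) repeated 7 times. Each intermediate +3 is absorbed by the following w; only the last survives: w*7+3.
Result = w*7+3

w*7+3


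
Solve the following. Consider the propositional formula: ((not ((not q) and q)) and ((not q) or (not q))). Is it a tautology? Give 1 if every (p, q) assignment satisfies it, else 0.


Check all 4 assignments:
p=0, q=0: 1
p=0, q=1: 0
p=1, q=0: 1
p=1, q=1: 0
Satisfying count = 2/4.
Tautology iff count = 4: no.

0


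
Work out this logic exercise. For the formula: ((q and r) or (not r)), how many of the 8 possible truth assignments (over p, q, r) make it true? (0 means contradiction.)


Check all 8 assignments:
p=0, q=0, r=0: 1
p=0, q=0, r=1: 0
p=0, q=1, r=0: 1
p=0, q=1, r=1: 1
p=1, q=0, r=0: 1
p=1, q=0, r=1: 0
p=1, q=1, r=0: 1
p=1, q=1, r=1: 1
Count of True = 6

6


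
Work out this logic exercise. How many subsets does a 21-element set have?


The power set of a set with n elements has 2^n elements.
|P(S)| = 2^21 = 2097152

2097152
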